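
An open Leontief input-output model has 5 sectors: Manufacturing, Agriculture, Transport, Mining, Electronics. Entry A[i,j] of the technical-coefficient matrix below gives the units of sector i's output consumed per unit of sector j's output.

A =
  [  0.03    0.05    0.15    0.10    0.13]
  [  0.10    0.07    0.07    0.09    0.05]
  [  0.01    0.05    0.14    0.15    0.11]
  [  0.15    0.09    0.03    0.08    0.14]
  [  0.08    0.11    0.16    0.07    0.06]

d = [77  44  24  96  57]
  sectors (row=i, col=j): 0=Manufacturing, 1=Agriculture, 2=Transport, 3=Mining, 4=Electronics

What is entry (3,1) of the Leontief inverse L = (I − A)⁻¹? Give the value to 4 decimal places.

L[3,1] = 0.1585

Form M = I − A:
  [  0.97   -0.05   -0.15   -0.10   -0.13]
  [ -0.10    0.93   -0.07   -0.09   -0.05]
  [ -0.01   -0.05    0.86   -0.15   -0.11]
  [ -0.15   -0.09   -0.03    0.92   -0.14]
  [ -0.08   -0.11   -0.16   -0.07    0.94]
Leontief inverse L = M⁻¹:
  [  1.0918    0.1152    0.2461    0.1863    0.2137]
  [  0.1517    1.1210    0.1458    0.1592    0.1214]
  [  0.0772    0.1162    1.2304    0.2353    0.1959]
  [  0.2167    0.1585    0.1337    1.1651    0.2276]
  [  0.1399    0.1726    0.2574    0.1613    1.1465]
Total output x = L · d:
  x_0 = 1.0918·77 + 0.1152·44 + 0.2461·24 + 0.1863·96 + 0.2137·57 = 125.1077
  x_1 = 0.1517·77 + 1.1210·44 + 0.1458·24 + 0.1592·96 + 0.1214·57 = 86.7049
  x_2 = 0.0772·77 + 0.1162·44 + 1.2304·24 + 0.2353·96 + 0.1959·57 = 74.3390
  x_3 = 0.2167·77 + 0.1585·44 + 0.1337·24 + 1.1651·96 + 0.2276·57 = 151.6882
  x_4 = 0.1399·77 + 0.1726·44 + 0.2574·24 + 0.1613·96 + 1.1465·57 = 105.3815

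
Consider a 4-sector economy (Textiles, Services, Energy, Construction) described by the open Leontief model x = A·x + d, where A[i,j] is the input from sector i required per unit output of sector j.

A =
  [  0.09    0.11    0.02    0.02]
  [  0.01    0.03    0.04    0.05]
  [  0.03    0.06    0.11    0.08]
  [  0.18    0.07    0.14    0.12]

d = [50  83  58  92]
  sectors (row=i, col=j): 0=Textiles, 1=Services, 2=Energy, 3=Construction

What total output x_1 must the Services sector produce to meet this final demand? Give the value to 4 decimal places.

97.1396

Form M = I − A:
  [  0.91   -0.11   -0.02   -0.02]
  [ -0.01    0.97   -0.04   -0.05]
  [ -0.03   -0.06    0.89   -0.08]
  [ -0.18   -0.07   -0.14    0.88]
Leontief inverse L = M⁻¹:
  [  1.1086    0.1306    0.0364    0.0359]
  [  0.0262    1.0422    0.0577    0.0651]
  [  0.0606    0.0857    1.1462    0.1104]
  [  0.2385    0.1232    0.1944    1.1665]
Total output x = L · d:
  x_0 = 1.1086·50 + 0.1306·83 + 0.0364·58 + 0.0359·92 = 71.6878
  x_1 = 0.0262·50 + 1.0422·83 + 0.0577·58 + 0.0651·92 = 97.1396
  x_2 = 0.0606·50 + 0.0857·83 + 1.1462·58 + 0.1104·92 = 86.7847
  x_3 = 0.2385·50 + 0.1232·83 + 0.1944·58 + 1.1665·92 = 140.7425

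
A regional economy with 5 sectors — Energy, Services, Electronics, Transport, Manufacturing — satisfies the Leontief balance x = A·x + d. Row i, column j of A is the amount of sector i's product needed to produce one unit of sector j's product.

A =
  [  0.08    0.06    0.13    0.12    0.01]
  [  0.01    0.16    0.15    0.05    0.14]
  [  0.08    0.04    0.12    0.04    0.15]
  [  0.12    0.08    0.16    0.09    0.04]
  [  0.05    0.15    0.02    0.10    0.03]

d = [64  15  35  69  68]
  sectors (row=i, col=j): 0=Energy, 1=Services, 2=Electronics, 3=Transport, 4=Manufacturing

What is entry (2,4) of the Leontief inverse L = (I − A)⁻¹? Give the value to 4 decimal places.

Form M = I − A:
  [  0.92   -0.06   -0.13   -0.12   -0.01]
  [ -0.01    0.84   -0.15   -0.05   -0.14]
  [ -0.08   -0.04    0.88   -0.04   -0.15]
  [ -0.12   -0.08   -0.16    0.91   -0.04]
  [ -0.05   -0.15   -0.02   -0.10    0.97]
Leontief inverse L = M⁻¹:
  [  1.1340    0.1207    0.2213    0.1736    0.0705]
  [  0.0623    1.2578    0.2493    0.1131    0.2254]
  [  0.1294    0.1126    1.1973    0.0986    0.2068]
  [  0.1817    0.1559    0.2661    1.1556    0.1132]
  [  0.0895    0.2191    0.1021    0.1476    1.0853]
Total output x = L · d:
  x_0 = 1.1340·64 + 0.1207·15 + 0.2213·35 + 0.1736·69 + 0.0705·68 = 98.9028
  x_1 = 0.0623·64 + 1.2578·15 + 0.2493·35 + 0.1131·69 + 0.2254·68 = 54.7105
  x_2 = 0.1294·64 + 0.1126·15 + 1.1973·35 + 0.0986·69 + 0.2068·68 = 72.7447
  x_3 = 0.1817·64 + 0.1559·15 + 0.2661·35 + 1.1556·69 + 0.1132·68 = 110.7113
  x_4 = 0.0895·64 + 0.2191·15 + 0.1021·35 + 0.1476·69 + 1.0853·68 = 96.5750

L[2,4] = 0.2068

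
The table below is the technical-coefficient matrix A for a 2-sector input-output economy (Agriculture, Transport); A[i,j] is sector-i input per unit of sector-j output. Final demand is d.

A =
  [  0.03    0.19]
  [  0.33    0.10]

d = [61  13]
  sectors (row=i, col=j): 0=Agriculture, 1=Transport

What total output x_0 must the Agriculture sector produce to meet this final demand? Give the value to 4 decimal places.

Form M = I − A:
  [  0.97   -0.19]
  [ -0.33    0.90]
Leontief inverse L = M⁻¹:
  [  1.1107    0.2345]
  [  0.4073    1.1971]
Total output x = L · d:
  x_0 = 1.1107·61 + 0.2345·13 = 70.8009
  x_1 = 0.4073·61 + 1.1971·13 = 40.4048

70.8009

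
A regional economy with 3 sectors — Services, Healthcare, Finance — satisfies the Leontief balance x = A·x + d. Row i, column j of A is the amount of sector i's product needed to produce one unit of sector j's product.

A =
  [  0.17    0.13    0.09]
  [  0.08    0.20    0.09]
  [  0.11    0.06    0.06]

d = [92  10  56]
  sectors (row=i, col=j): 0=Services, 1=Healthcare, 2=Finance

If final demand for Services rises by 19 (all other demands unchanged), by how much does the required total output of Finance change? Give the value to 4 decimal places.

2.9374

Form M = I − A:
  [  0.83   -0.13   -0.09]
  [ -0.08    0.80   -0.09]
  [ -0.11   -0.06    0.94]
Leontief inverse L = M⁻¹:
  [  1.2438    0.2126    0.1394]
  [  0.1418    1.2833    0.1364]
  [  0.1546    0.1068    1.0889]
Total output x = L · d:
  x_0 = 1.2438·92 + 0.2126·10 + 0.1394·56 = 124.3628
  x_1 = 0.1418·92 + 1.2833·10 + 0.1364·56 = 33.5163
  x_2 = 0.1546·92 + 0.1068·10 + 1.0889·56 = 76.2669
Δx_2 = L[2,0] · Δd_0 = 0.1546 · 19 = 2.9374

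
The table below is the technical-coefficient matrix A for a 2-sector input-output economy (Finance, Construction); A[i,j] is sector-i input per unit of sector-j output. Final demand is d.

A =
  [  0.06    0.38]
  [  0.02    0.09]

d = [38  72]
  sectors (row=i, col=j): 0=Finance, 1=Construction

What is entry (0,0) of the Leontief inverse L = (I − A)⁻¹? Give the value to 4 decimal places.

Form M = I − A:
  [  0.94   -0.38]
  [ -0.02    0.91]
Leontief inverse L = M⁻¹:
  [  1.0734    0.4482]
  [  0.0236    1.1088]
Total output x = L · d:
  x_0 = 1.0734·38 + 0.4482·72 = 73.0597
  x_1 = 0.0236·38 + 1.1088·72 = 80.7266

L[0,0] = 1.0734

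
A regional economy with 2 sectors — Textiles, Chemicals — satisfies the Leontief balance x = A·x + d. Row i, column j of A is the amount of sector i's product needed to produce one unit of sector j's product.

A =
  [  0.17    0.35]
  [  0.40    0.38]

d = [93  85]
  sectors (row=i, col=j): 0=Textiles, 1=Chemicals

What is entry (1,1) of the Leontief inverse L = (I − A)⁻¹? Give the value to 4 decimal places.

L[1,1] = 2.2157

Form M = I − A:
  [  0.83   -0.35]
  [ -0.40    0.62]
Leontief inverse L = M⁻¹:
  [  1.6551    0.9343]
  [  1.0678    2.2157]
Total output x = L · d:
  x_0 = 1.6551·93 + 0.9343·85 = 233.3422
  x_1 = 1.0678·93 + 2.2157·85 = 287.6401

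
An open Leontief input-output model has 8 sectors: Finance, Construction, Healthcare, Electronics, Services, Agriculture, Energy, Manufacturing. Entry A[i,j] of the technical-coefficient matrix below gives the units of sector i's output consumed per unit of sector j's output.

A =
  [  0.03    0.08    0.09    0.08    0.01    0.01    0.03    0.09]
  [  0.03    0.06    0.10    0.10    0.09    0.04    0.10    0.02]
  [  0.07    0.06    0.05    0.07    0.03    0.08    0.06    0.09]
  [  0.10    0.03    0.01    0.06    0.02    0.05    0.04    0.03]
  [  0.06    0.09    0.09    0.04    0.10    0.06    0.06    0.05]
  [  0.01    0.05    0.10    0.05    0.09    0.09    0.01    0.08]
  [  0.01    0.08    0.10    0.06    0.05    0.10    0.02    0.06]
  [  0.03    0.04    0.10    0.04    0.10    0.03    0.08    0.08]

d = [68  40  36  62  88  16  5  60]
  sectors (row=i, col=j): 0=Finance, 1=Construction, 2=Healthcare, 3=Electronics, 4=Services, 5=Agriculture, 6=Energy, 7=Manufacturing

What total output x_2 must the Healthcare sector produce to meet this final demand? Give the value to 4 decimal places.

Form M = I − A:
  [  0.97   -0.08   -0.09   -0.08   -0.01   -0.01   -0.03   -0.09]
  [ -0.03    0.94   -0.10   -0.10   -0.09   -0.04   -0.10   -0.02]
  [ -0.07   -0.06    0.95   -0.07   -0.03   -0.08   -0.06   -0.09]
  [ -0.10   -0.03   -0.01    0.94   -0.02   -0.05   -0.04   -0.03]
  [ -0.06   -0.09   -0.09   -0.04    0.90   -0.06   -0.06   -0.05]
  [ -0.01   -0.05   -0.10   -0.05   -0.09    0.91   -0.01   -0.08]
  [ -0.01   -0.08   -0.10   -0.06   -0.05   -0.10    0.98   -0.06]
  [ -0.03   -0.04   -0.10   -0.04   -0.10   -0.03   -0.08    0.92]
Leontief inverse L = M⁻¹:
  [  1.0683    0.1254    0.1495    0.1314    0.0574    0.0543    0.0754    0.1389]
  [  0.0790    1.1235    0.1773    0.1646    0.1507    0.1042    0.1516    0.0820]
  [  0.1112    0.1171    1.1271    0.1303    0.0899    0.1355    0.1089    0.1517]
  [  0.1270    0.0683    0.0595    1.1005    0.0547    0.0837    0.0694    0.0704]
  [  0.1070    0.1570    0.1759    0.1076    1.1680    0.1231    0.1167    0.1164]
  [  0.0529    0.1056    0.1734    0.1059    0.1528    1.1464    0.0598    0.1398]
  [  0.0518    0.1341    0.1722    0.1178    0.1105    0.1567    1.0690    0.1180]
  [  0.0737    0.1008    0.1774    0.0988    0.1621    0.0891    0.1315    1.1421]
Total output x = L · d:
  x_0 = 1.0683·68 + 0.1254·40 + 0.1495·36 + 0.1314·62 + 0.0574·88 + 0.0543·16 + 0.0754·5 + 0.1389·60 = 105.8192
  x_1 = 0.0790·68 + 1.1235·40 + 0.1773·36 + 0.1646·62 + 0.1507·88 + 0.1042·16 + 0.1516·5 + 0.0820·60 = 87.5109
  x_2 = 0.1112·68 + 0.1171·40 + 1.1271·36 + 0.1303·62 + 0.0899·88 + 0.1355·16 + 0.1089·5 + 0.1517·60 = 80.6186
  x_3 = 0.1270·68 + 0.0683·40 + 0.0595·36 + 1.1005·62 + 0.0547·88 + 0.0837·16 + 0.0694·5 + 0.0704·60 = 92.4694
  x_4 = 0.1070·68 + 0.1570·40 + 0.1759·36 + 0.1076·62 + 1.1680·88 + 0.1231·16 + 0.1167·5 + 0.1164·60 = 138.8784
  x_5 = 0.0529·68 + 0.1056·40 + 0.1734·36 + 0.1059·62 + 0.1528·88 + 1.1464·16 + 0.0598·5 + 0.1398·60 = 61.1027
  x_6 = 0.0518·68 + 0.1341·40 + 0.1722·36 + 0.1178·62 + 0.1105·88 + 0.1567·16 + 1.0690·5 + 0.1180·60 = 47.0504
  x_7 = 0.0737·68 + 0.1008·40 + 0.1774·36 + 0.0988·62 + 0.1621·88 + 0.0891·16 + 0.1315·5 + 1.1421·60 = 106.4354

80.6186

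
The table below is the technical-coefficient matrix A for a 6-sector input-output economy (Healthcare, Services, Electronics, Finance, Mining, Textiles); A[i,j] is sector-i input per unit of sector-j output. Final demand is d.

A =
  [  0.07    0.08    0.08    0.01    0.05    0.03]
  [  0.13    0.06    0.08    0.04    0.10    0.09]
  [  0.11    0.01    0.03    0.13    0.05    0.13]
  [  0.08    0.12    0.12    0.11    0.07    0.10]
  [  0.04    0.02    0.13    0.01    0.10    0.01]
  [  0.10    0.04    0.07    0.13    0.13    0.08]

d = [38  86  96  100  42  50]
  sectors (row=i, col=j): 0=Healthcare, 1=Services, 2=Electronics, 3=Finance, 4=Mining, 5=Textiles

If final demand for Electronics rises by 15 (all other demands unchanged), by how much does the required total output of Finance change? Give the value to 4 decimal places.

Form M = I − A:
  [  0.93   -0.08   -0.08   -0.01   -0.05   -0.03]
  [ -0.13    0.94   -0.08   -0.04   -0.10   -0.09]
  [ -0.11   -0.01    0.97   -0.13   -0.05   -0.13]
  [ -0.08   -0.12   -0.12    0.89   -0.07   -0.10]
  [ -0.04   -0.02   -0.13   -0.01    0.90   -0.01]
  [ -0.10   -0.04   -0.07   -0.13   -0.13    0.92]
Leontief inverse L = M⁻¹:
  [  1.1209    0.1078    0.1250    0.0471    0.0951    0.0709]
  [  0.2046    1.1054    0.1540    0.0982    0.1719    0.1491]
  [  0.1821    0.0629    1.1054    0.1956    0.1213    0.1909]
  [  0.1800    0.1813    0.2125    1.1937    0.1615    0.1851]
  [  0.0847    0.0415    0.1728    0.0480    1.1408    0.0489]
  [  0.1820    0.0960    0.1588    0.1997    0.2111    1.1487]
Total output x = L · d:
  x_0 = 1.1209·38 + 0.1078·86 + 0.1250·96 + 0.0471·100 + 0.0951·42 + 0.0709·50 = 76.1191
  x_1 = 0.2046·38 + 1.1054·86 + 0.1540·96 + 0.0982·100 + 0.1719·42 + 0.1491·50 = 142.1193
  x_2 = 0.1821·38 + 0.0629·86 + 1.1054·96 + 0.1956·100 + 0.1213·42 + 0.1909·50 = 152.6411
  x_3 = 0.1800·38 + 0.1813·86 + 0.2125·96 + 1.1937·100 + 0.1615·42 + 0.1851·50 = 178.2335
  x_4 = 0.0847·38 + 0.0415·86 + 0.1728·96 + 0.0480·100 + 1.1408·42 + 0.0489·50 = 78.5331
  x_5 = 0.1820·38 + 0.0960·86 + 0.1588·96 + 0.1997·100 + 0.2111·42 + 1.1487·50 = 116.6970
Δx_3 = L[3,2] · Δd_2 = 0.2125 · 15 = 3.1871

3.1871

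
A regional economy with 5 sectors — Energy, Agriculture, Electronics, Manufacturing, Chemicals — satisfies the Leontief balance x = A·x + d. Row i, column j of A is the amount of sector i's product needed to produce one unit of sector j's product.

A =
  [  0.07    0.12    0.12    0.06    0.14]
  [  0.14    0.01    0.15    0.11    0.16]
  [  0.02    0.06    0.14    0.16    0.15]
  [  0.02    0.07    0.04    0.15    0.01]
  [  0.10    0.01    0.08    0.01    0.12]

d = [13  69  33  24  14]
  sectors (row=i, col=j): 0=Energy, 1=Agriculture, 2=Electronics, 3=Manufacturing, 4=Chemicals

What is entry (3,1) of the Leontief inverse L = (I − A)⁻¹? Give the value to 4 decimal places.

L[3,1] = 0.0970

Form M = I − A:
  [  0.93   -0.12   -0.12   -0.06   -0.14]
  [ -0.14    0.99   -0.15   -0.11   -0.16]
  [ -0.02   -0.06    0.86   -0.16   -0.15]
  [ -0.02   -0.07   -0.04    0.85   -0.01]
  [ -0.10   -0.01   -0.08   -0.01    0.88]
Leontief inverse L = M⁻¹:
  [  1.1344    0.1634    0.2167    0.1449    0.2488]
  [  0.1993    1.0663    0.2483    0.2020    0.2702]
  [  0.0734    0.1034    1.2253    0.2521    0.2422]
  [  0.0482    0.0970    0.0849    1.2090    0.0535]
  [  0.1384    0.0412    0.1398    0.0554    1.1903]
Total output x = L · d:
  x_0 = 1.1344·13 + 0.1634·69 + 0.2167·33 + 0.1449·24 + 0.2488·14 = 40.1322
  x_1 = 0.1993·13 + 1.0663·69 + 0.2483·33 + 0.2020·24 + 0.2702·14 = 92.9907
  x_2 = 0.0734·13 + 0.1034·69 + 1.2253·33 + 0.2521·24 + 0.2422·14 = 57.9666
  x_3 = 0.0482·13 + 0.0970·69 + 0.0849·33 + 1.2090·24 + 0.0535·14 = 39.8861
  x_4 = 0.1384·13 + 0.0412·69 + 0.1398·33 + 0.0554·24 + 1.1903·14 = 27.2492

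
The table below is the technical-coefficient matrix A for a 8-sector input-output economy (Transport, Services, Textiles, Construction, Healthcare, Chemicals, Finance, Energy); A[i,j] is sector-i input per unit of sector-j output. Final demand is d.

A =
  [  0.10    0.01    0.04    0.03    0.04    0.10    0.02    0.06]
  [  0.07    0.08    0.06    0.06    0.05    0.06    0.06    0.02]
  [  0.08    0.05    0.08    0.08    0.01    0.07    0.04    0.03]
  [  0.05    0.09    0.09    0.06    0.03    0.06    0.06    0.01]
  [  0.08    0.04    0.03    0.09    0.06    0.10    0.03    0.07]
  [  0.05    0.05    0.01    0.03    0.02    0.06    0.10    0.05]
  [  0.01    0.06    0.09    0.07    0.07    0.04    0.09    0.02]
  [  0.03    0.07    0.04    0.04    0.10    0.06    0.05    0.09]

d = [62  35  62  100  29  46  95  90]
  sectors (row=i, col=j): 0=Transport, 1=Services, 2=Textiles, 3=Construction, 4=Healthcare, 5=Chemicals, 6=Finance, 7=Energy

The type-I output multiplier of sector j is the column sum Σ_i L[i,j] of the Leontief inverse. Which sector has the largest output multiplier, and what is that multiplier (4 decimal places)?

Form M = I − A:
  [  0.90   -0.01   -0.04   -0.03   -0.04   -0.10   -0.02   -0.06]
  [ -0.07    0.92   -0.06   -0.06   -0.05   -0.06   -0.06   -0.02]
  [ -0.08   -0.05    0.92   -0.08   -0.01   -0.07   -0.04   -0.03]
  [ -0.05   -0.09   -0.09    0.94   -0.03   -0.06   -0.06   -0.01]
  [ -0.08   -0.04   -0.03   -0.09    0.94   -0.10   -0.03   -0.07]
  [ -0.05   -0.05   -0.01   -0.03   -0.02    0.94   -0.10   -0.05]
  [ -0.01   -0.06   -0.09   -0.07   -0.07   -0.04    0.91   -0.02]
  [ -0.03   -0.07   -0.04   -0.04   -0.10   -0.06   -0.05    0.91]
Leontief inverse L = M⁻¹:
  [  1.1433    0.0452    0.0730    0.0657    0.0716    0.1503    0.0597    0.0946]
  [  0.1199    1.1255    0.1059    0.1068    0.0855    0.1163    0.1070    0.0526]
  [  0.1275    0.0931    1.1242    0.1225    0.0416    0.1229    0.0846    0.0607]
  [  0.0986    0.1356    0.1368    1.1066    0.0628    0.1137    0.1068    0.0396]
  [  0.1327    0.0893    0.0754    0.1376    1.1006    0.1618    0.0813    0.1101]
  [  0.0848    0.0873    0.0468    0.0664    0.0531    1.1027    0.1412    0.0776]
  [  0.0564    0.1077    0.1392    0.1205    0.1055    0.0938    1.1379    0.0503]
  [  0.0801    0.1196    0.0850    0.0905    0.1438    0.1199    0.0994    1.1304]
Total output x = L · d:
  x_0 = 1.1433·62 + 0.0452·35 + 0.0730·62 + 0.0657·100 + 0.0716·29 + 0.1503·46 + 0.0597·95 + 0.0946·90 = 106.7465
  x_1 = 0.1199·62 + 1.1255·35 + 0.1059·62 + 0.1068·100 + 0.0855·29 + 0.1163·46 + 0.1070·95 + 0.0526·90 = 86.8037
  x_2 = 0.1275·62 + 0.0931·35 + 1.1242·62 + 0.1225·100 + 0.0416·29 + 0.1229·46 + 0.0846·95 + 0.0607·90 = 113.4701
  x_3 = 0.0986·62 + 0.1356·35 + 0.1368·62 + 1.1066·100 + 0.0628·29 + 0.1137·46 + 0.1068·95 + 0.0396·90 = 150.7617
  x_4 = 0.1327·62 + 0.0893·35 + 0.0754·62 + 0.1376·100 + 1.1006·29 + 0.1618·46 + 0.0813·95 + 0.1101·90 = 86.7852
  x_5 = 0.0848·62 + 0.0873·35 + 0.0468·62 + 0.0664·100 + 0.0531·29 + 1.1027·46 + 0.1412·95 + 0.0776·90 = 90.5126
  x_6 = 0.0564·62 + 0.1077·35 + 0.1392·62 + 0.1205·100 + 0.1055·29 + 0.0938·46 + 1.1379·95 + 0.0503·90 = 147.9381
  x_7 = 0.0801·62 + 0.1196·35 + 0.0850·62 + 0.0905·100 + 0.1438·29 + 0.1199·46 + 0.0994·95 + 1.1304·90 = 144.3452
Output multipliers (column sums of L):
  Transport: 1.8432
  Services: 1.8034
  Textiles: 1.7863
  Construction: 1.8166
  Healthcare: 1.6646
  Chemicals: 1.9816
  Finance: 1.8180
  Energy: 1.6158

Chemicals (1.9816)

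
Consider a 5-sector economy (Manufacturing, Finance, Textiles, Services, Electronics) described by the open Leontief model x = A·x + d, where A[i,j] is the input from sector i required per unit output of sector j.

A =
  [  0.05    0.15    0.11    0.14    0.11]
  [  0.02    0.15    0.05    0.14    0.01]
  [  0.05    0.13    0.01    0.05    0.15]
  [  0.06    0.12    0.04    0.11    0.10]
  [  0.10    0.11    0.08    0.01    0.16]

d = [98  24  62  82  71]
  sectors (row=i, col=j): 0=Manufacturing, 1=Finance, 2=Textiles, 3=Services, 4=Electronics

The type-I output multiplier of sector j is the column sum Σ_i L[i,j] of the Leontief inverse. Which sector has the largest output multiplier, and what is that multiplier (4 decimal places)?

Form M = I − A:
  [  0.95   -0.15   -0.11   -0.14   -0.11]
  [ -0.02    0.85   -0.05   -0.14   -0.01]
  [ -0.05   -0.13    0.99   -0.05   -0.15]
  [ -0.06   -0.12   -0.04    0.89   -0.10]
  [ -0.10   -0.11   -0.08   -0.01    0.84]
Leontief inverse L = M⁻¹:
  [  1.1029    0.2781    0.1623    0.2287    0.2039]
  [  0.0497    1.2347    0.0811    0.2073    0.0604]
  [  0.0897    0.2204    1.0531    0.1104    0.2156]
  [  0.1017    0.2197    0.0840    1.1808    0.1715]
  [  0.1476    0.2184    0.1312    0.0789    1.2452]
Total output x = L · d:
  x_0 = 1.1029·98 + 0.2781·24 + 0.1623·62 + 0.2287·82 + 0.2039·71 = 158.0574
  x_1 = 0.0497·98 + 1.2347·24 + 0.0811·62 + 0.2073·82 + 0.0604·71 = 60.8196
  x_2 = 0.0897·98 + 0.2204·24 + 1.0531·62 + 0.1104·82 + 0.2156·71 = 103.7274
  x_3 = 0.1017·98 + 0.2197·24 + 0.0840·62 + 1.1808·82 + 0.1715·71 = 129.4419
  x_4 = 0.1476·98 + 0.2184·24 + 0.1312·62 + 0.0789·82 + 1.2452·71 = 122.7244
Output multipliers (column sums of L):
  Manufacturing: 1.4916
  Finance: 2.1713
  Textiles: 1.5117
  Services: 1.8060
  Electronics: 1.8966

Finance (2.1713)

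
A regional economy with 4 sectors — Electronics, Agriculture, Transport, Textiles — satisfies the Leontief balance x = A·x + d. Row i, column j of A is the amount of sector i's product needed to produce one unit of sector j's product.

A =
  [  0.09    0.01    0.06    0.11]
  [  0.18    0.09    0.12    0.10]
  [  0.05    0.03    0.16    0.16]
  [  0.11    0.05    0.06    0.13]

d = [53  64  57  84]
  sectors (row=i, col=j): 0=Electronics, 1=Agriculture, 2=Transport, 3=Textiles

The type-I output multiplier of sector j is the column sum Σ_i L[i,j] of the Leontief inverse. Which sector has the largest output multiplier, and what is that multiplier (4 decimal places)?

Form M = I − A:
  [  0.91   -0.01   -0.06   -0.11]
  [ -0.18    0.91   -0.12   -0.10]
  [ -0.05   -0.03    0.84   -0.16]
  [ -0.11   -0.05   -0.06    0.87]
Leontief inverse L = M⁻¹:
  [  1.1287    0.0245    0.0958    0.1631]
  [  0.2556    1.1188    0.1921    0.1962]
  [  0.1077    0.0550    1.2235    0.2450]
  [  0.1648    0.0712    0.1075    1.1982]
Total output x = L · d:
  x_0 = 1.1287·53 + 0.0245·64 + 0.0958·57 + 0.1631·84 = 80.5566
  x_1 = 0.2556·53 + 1.1188·64 + 0.1921·57 + 0.1962·84 = 112.5854
  x_2 = 0.1077·53 + 0.0550·64 + 1.2235·57 + 0.2450·84 = 99.5441
  x_3 = 0.1648·53 + 0.0712·64 + 0.1075·57 + 1.1982·84 = 120.0726
Output multipliers (column sums of L):
  Electronics: 1.6569
  Agriculture: 1.2695
  Transport: 1.6189
  Textiles: 1.8026

Textiles (1.8026)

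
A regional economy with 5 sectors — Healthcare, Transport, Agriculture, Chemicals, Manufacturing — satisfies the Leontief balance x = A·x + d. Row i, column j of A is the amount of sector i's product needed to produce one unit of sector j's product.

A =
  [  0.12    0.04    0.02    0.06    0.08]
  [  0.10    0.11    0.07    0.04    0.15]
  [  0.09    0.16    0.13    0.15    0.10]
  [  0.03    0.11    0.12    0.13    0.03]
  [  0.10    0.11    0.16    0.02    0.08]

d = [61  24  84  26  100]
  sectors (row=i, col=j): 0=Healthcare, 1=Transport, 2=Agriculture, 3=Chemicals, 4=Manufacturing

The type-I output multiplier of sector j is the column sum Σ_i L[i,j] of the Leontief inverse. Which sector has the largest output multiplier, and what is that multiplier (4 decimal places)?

Transport (1.9953)

Form M = I − A:
  [  0.88   -0.04   -0.02   -0.06   -0.08]
  [ -0.10    0.89   -0.07   -0.04   -0.15]
  [ -0.09   -0.16    0.87   -0.15   -0.10]
  [ -0.03   -0.11   -0.12    0.87   -0.03]
  [ -0.10   -0.11   -0.16   -0.02    0.92]
Leontief inverse L = M⁻¹:
  [  1.1724    0.0939    0.0720    0.1005    0.1284]
  [  0.1824    1.2012    0.1573    0.1003    0.2321]
  [  0.1927    0.2895    1.2494    0.2468    0.2078]
  [  0.0964    0.2022    0.2033    1.2028    0.1027]
  [  0.1849    0.2086    0.2483    0.0920    1.1670]
Total output x = L · d:
  x_0 = 1.1724·61 + 0.0939·24 + 0.0720·84 + 0.1005·26 + 0.1284·100 = 95.2685
  x_1 = 0.1824·61 + 1.2012·24 + 0.1573·84 + 0.1003·26 + 0.2321·100 = 78.9840
  x_2 = 0.1927·61 + 0.2895·24 + 1.2494·84 + 0.2468·26 + 0.2078·100 = 150.8482
  x_3 = 0.0964·61 + 0.2022·24 + 0.2033·84 + 1.2028·26 + 0.1027·100 = 69.3508
  x_4 = 0.1849·61 + 0.2086·24 + 0.2483·84 + 0.0920·26 + 1.1670·100 = 156.2368
Output multipliers (column sums of L):
  Healthcare: 1.8288
  Transport: 1.9953
  Agriculture: 1.9303
  Chemicals: 1.7424
  Manufacturing: 1.8379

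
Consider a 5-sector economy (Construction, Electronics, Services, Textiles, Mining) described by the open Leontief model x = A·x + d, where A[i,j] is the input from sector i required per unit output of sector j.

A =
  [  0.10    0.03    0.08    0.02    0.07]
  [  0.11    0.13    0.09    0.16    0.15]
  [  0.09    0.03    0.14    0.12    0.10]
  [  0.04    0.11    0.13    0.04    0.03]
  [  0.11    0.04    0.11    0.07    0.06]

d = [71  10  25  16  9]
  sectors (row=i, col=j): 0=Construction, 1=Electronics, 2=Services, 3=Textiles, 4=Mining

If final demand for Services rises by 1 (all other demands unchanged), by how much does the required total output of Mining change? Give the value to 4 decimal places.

0.1845

Form M = I − A:
  [  0.90   -0.03   -0.08   -0.02   -0.07]
  [ -0.11    0.87   -0.09   -0.16   -0.15]
  [ -0.09   -0.03    0.86   -0.12   -0.10]
  [ -0.04   -0.11   -0.13    0.96   -0.03]
  [ -0.11   -0.04   -0.11   -0.07    0.94]
Leontief inverse L = M⁻¹:
  [  1.1478    0.0567    0.1357    0.0584    0.1108]
  [  0.2092    1.2066    0.2140    0.2496    0.2388]
  [  0.1609    0.0786    1.2343    0.1825    0.1617]
  [  0.0989    0.1537    0.2031    1.1012    0.0886]
  [  0.1694    0.0786    0.1845    0.1208    1.1125]
Total output x = L · d:
  x_0 = 1.1478·71 + 0.0567·10 + 0.1357·25 + 0.0584·16 + 0.1108·9 = 87.3831
  x_1 = 0.2092·71 + 1.2066·10 + 0.2140·25 + 0.2496·16 + 0.2388·9 = 38.4093
  x_2 = 0.1609·71 + 0.0786·10 + 1.2343·25 + 0.1825·16 + 0.1617·9 = 47.4421
  x_3 = 0.0989·71 + 0.1537·10 + 0.2031·25 + 1.1012·16 + 0.0886·9 = 32.0510
  x_4 = 0.1694·71 + 0.0786·10 + 0.1845·25 + 0.1208·16 + 1.1125·9 = 29.3731
Δx_4 = L[4,2] · Δd_2 = 0.1845 · 1 = 0.1845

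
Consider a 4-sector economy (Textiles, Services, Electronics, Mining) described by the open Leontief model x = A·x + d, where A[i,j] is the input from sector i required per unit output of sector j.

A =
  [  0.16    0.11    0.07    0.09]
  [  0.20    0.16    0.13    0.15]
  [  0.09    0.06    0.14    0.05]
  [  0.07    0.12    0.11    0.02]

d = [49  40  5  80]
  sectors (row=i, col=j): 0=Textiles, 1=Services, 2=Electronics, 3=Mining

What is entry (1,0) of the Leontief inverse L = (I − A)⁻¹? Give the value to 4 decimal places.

Form M = I − A:
  [  0.84   -0.11   -0.07   -0.09]
  [ -0.20    0.84   -0.13   -0.15]
  [ -0.09   -0.06    0.86   -0.05]
  [ -0.07   -0.12   -0.11    0.98]
Leontief inverse L = M⁻¹:
  [  1.2671    0.1989    0.1530    0.1546]
  [  0.3547    1.2898    0.2549    0.2430]
  [  0.1662    0.1216    1.2069    0.0955]
  [  0.1526    0.1858    0.1776    1.0719]
Total output x = L · d:
  x_0 = 1.2671·49 + 0.1989·40 + 0.1530·5 + 0.1546·80 = 83.1820
  x_1 = 0.3547·49 + 1.2898·40 + 0.2549·5 + 0.2430·80 = 89.6875
  x_2 = 0.1662·49 + 0.1216·40 + 1.2069·5 + 0.0955·80 = 26.6804
  x_3 = 0.1526·49 + 0.1858·40 + 0.1776·5 + 1.0719·80 = 101.5511

L[1,0] = 0.3547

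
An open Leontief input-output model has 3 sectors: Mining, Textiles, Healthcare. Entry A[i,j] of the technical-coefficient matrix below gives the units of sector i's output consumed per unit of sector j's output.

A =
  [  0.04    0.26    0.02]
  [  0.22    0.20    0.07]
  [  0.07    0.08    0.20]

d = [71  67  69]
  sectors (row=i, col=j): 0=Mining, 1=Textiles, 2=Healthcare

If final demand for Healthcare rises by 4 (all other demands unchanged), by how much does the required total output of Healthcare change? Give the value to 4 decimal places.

Form M = I − A:
  [  0.96   -0.26   -0.02]
  [ -0.22    0.80   -0.07]
  [ -0.07   -0.08    0.80]
Leontief inverse L = M⁻¹:
  [  1.1318    0.3739    0.0610]
  [  0.3227    1.3677    0.1277]
  [  0.1313    0.1695    1.2681]
Total output x = L · d:
  x_0 = 1.1318·71 + 0.3739·67 + 0.0610·69 = 109.6225
  x_1 = 0.3227·71 + 1.3677·67 + 0.1277·69 = 123.3618
  x_2 = 0.1313·71 + 0.1695·67 + 1.2681·69 = 108.1781
Δx_2 = L[2,2] · Δd_2 = 1.2681 · 4 = 5.0725

5.0725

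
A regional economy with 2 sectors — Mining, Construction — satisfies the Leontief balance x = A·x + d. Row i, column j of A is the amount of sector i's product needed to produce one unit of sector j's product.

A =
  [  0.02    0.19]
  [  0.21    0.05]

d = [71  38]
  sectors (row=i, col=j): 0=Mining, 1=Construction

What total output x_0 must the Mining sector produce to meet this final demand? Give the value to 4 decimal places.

Form M = I − A:
  [  0.98   -0.19]
  [ -0.21    0.95]
Leontief inverse L = M⁻¹:
  [  1.0661    0.2132]
  [  0.2357    1.0998]
Total output x = L · d:
  x_0 = 1.0661·71 + 0.2132·38 = 83.7953
  x_1 = 0.2357·71 + 1.0998·38 = 58.5232

83.7953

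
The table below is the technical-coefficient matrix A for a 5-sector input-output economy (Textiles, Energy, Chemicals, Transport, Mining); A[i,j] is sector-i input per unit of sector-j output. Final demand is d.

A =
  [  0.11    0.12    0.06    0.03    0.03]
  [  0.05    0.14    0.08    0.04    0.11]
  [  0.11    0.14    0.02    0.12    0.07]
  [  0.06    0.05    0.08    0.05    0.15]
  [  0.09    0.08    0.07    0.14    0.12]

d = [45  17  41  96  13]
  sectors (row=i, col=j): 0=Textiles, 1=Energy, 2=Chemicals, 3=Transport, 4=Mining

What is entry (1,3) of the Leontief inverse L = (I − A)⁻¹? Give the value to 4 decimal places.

Form M = I − A:
  [  0.89   -0.12   -0.06   -0.03   -0.03]
  [ -0.05    0.86   -0.08   -0.04   -0.11]
  [ -0.11   -0.14    0.98   -0.12   -0.07]
  [ -0.06   -0.05   -0.08    0.95   -0.15]
  [ -0.09   -0.08   -0.07   -0.14    0.88]
Leontief inverse L = M⁻¹:
  [  1.1594    0.1895    0.0980    0.0692    0.0828]
  [  0.1095    1.2216    0.1275    0.0980    0.1833]
  [  0.1719    0.2226    1.0738    0.1723    0.1485]
  [  0.1189    0.1214    0.1233    1.1092    0.2181]
  [  0.1611    0.1675    0.1266    0.2062    1.2080]
Total output x = L · d:
  x_0 = 1.1594·45 + 0.1895·17 + 0.0980·41 + 0.0692·96 + 0.0828·13 = 67.1282
  x_1 = 0.1095·45 + 1.2216·17 + 0.1275·41 + 0.0980·96 + 0.1833·13 = 42.7158
  x_2 = 0.1719·45 + 0.2226·17 + 1.0738·41 + 0.1723·96 + 0.1485·13 = 74.0146
  x_3 = 0.1189·45 + 0.1214·17 + 0.1233·41 + 1.1092·96 + 0.2181·13 = 121.7920
  x_4 = 0.1611·45 + 0.1675·17 + 0.1266·41 + 0.2062·96 + 1.2080·13 = 50.7849

L[1,3] = 0.0980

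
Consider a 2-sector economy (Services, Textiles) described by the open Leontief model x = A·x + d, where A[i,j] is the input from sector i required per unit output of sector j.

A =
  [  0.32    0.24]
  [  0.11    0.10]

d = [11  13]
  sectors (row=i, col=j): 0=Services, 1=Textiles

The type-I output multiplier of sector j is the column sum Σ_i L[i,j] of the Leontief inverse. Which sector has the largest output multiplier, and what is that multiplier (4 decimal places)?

Services (1.7247)

Form M = I − A:
  [  0.68   -0.24]
  [ -0.11    0.90]
Leontief inverse L = M⁻¹:
  [  1.5369    0.4098]
  [  0.1878    1.1612]
Total output x = L · d:
  x_0 = 1.5369·11 + 0.4098·13 = 22.2336
  x_1 = 0.1878·11 + 1.1612·13 = 17.1619
Output multipliers (column sums of L):
  Services: 1.7247
  Textiles: 1.5710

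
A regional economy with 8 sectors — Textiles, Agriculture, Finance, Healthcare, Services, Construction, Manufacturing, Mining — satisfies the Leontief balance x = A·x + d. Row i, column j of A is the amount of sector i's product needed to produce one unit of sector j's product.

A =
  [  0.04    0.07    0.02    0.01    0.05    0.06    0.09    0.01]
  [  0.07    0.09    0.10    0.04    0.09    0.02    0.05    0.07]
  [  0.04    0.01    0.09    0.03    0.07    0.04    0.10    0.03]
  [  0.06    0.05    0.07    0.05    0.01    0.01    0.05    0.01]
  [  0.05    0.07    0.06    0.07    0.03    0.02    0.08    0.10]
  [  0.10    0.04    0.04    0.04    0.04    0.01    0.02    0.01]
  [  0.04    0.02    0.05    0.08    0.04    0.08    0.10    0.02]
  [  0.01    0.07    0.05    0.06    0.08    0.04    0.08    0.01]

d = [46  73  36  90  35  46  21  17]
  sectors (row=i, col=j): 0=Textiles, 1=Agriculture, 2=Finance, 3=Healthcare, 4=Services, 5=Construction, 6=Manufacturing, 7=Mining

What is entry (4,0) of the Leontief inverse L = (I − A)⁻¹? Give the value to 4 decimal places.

Form M = I − A:
  [  0.96   -0.07   -0.02   -0.01   -0.05   -0.06   -0.09   -0.01]
  [ -0.07    0.91   -0.10   -0.04   -0.09   -0.02   -0.05   -0.07]
  [ -0.04   -0.01    0.91   -0.03   -0.07   -0.04   -0.10   -0.03]
  [ -0.06   -0.05   -0.07    0.95   -0.01   -0.01   -0.05   -0.01]
  [ -0.05   -0.07   -0.06   -0.07    0.97   -0.02   -0.08   -0.10]
  [ -0.10   -0.04   -0.04   -0.04   -0.04    0.99   -0.02   -0.01]
  [ -0.04   -0.02   -0.05   -0.08   -0.04   -0.08    0.90   -0.02]
  [ -0.01   -0.07   -0.05   -0.06   -0.08   -0.04   -0.08    0.99]
Leontief inverse L = M⁻¹:
  [  1.0726    0.1005    0.0557    0.0399    0.0806    0.0834    0.1331    0.0317]
  [  0.1137    1.1377    0.1578    0.0833    0.1394    0.0538    0.1196    0.1043]
  [  0.0736    0.0401    1.1311    0.0650    0.1033    0.0683    0.1543    0.0528]
  [  0.0860    0.0749    0.1028    1.0732    0.0370    0.0308    0.0901    0.0260]
  [  0.0880    0.1116    0.1103    0.1101    1.0731    0.0513    0.1410    0.1250]
  [  0.1250    0.0674    0.0691    0.0611    0.0654    1.0296    0.0584    0.0269]
  [  0.0780    0.0519    0.0911    0.1151    0.0717    0.1067    1.1506    0.0399]
  [  0.0463    0.1039    0.0941    0.0953    0.1133    0.0643    0.1298    1.0364]
Total output x = L · d:
  x_0 = 1.0726·46 + 0.1005·73 + 0.0557·36 + 0.0399·90 + 0.0806·35 + 0.0834·46 + 0.1331·21 + 0.0317·17 = 72.2672
  x_1 = 0.1137·46 + 1.1377·73 + 0.1578·36 + 0.0833·90 + 0.1394·35 + 0.0538·46 + 0.1196·21 + 0.1043·17 = 113.0915
  x_2 = 0.0736·46 + 0.0401·73 + 1.1311·36 + 0.0650·90 + 0.1033·35 + 0.0683·46 + 0.1543·21 + 0.0528·17 = 63.7745
  x_3 = 0.0860·46 + 0.0749·73 + 0.1028·36 + 1.0732·90 + 0.0370·35 + 0.0308·46 + 0.0901·21 + 0.0260·17 = 114.7563
  x_4 = 0.0880·46 + 0.1116·73 + 0.1103·36 + 0.1101·90 + 1.0731·35 + 0.0513·46 + 0.1410·21 + 0.1250·17 = 71.0779
  x_5 = 0.1250·46 + 0.0674·73 + 0.0691·36 + 0.0611·90 + 0.0654·35 + 1.0296·46 + 0.0584·21 + 0.0269·17 = 69.9895
  x_6 = 0.0780·46 + 0.0519·73 + 0.0911·36 + 0.1151·90 + 0.0717·35 + 0.1067·46 + 1.1506·21 + 0.0399·17 = 53.2700
  x_7 = 0.0463·46 + 0.1039·73 + 0.0941·36 + 0.0953·90 + 0.1133·35 + 0.0643·46 + 0.1298·21 + 1.0364·17 = 48.9501

L[4,0] = 0.0880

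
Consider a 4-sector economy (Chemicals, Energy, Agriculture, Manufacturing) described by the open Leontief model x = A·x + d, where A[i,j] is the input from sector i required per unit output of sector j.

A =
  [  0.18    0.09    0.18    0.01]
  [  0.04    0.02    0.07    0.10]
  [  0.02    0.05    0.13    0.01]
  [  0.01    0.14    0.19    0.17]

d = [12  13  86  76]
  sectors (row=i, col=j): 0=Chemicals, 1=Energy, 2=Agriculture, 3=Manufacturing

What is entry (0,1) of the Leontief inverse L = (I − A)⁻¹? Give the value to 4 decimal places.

L[0,1] = 0.1320

Form M = I − A:
  [  0.82   -0.09   -0.18   -0.01]
  [ -0.04    0.98   -0.07   -0.10]
  [ -0.02   -0.05    0.87   -0.01]
  [ -0.01   -0.14   -0.19    0.83]
Leontief inverse L = M⁻¹:
  [  1.2330    0.1320    0.2732    0.0341]
  [  0.0558    1.0503    0.1242    0.1287]
  [  0.0319    0.0656    1.1662    0.0223]
  [  0.0316    0.1938    0.2912    1.2321]
Total output x = L · d:
  x_0 = 1.2330·12 + 0.1320·13 + 0.2732·86 + 0.0341·76 = 42.5938
  x_1 = 0.0558·12 + 1.0503·13 + 0.1242·86 + 0.1287·76 = 34.7829
  x_2 = 0.0319·12 + 0.0656·13 + 1.1662·86 + 0.0223·76 = 103.2262
  x_3 = 0.0316·12 + 0.1938·13 + 0.2912·86 + 1.2321·76 = 121.5765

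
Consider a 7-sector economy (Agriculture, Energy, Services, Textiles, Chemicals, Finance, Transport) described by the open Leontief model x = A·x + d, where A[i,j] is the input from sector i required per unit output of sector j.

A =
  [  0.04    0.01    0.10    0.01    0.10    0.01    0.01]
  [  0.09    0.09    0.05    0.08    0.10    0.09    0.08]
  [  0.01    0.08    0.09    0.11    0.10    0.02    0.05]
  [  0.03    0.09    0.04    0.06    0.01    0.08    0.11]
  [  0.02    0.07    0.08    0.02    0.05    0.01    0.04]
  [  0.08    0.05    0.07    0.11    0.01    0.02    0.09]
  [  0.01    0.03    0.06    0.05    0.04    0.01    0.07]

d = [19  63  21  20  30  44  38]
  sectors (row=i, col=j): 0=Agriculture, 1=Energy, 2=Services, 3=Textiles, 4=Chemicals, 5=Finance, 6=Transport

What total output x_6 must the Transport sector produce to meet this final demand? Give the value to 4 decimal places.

Form M = I − A:
  [  0.96   -0.01   -0.10   -0.01   -0.10   -0.01   -0.01]
  [ -0.09    0.91   -0.05   -0.08   -0.10   -0.09   -0.08]
  [ -0.01   -0.08    0.91   -0.11   -0.10   -0.02   -0.05]
  [ -0.03   -0.09   -0.04    0.94   -0.01   -0.08   -0.11]
  [ -0.02   -0.07   -0.08   -0.02    0.95   -0.01   -0.04]
  [ -0.08   -0.05   -0.07   -0.11   -0.01    0.98   -0.09]
  [ -0.01   -0.03   -0.06   -0.05   -0.04   -0.01    0.93]
Leontief inverse L = M⁻¹:
  [  1.0529    0.0396    0.1350    0.0375    0.1313    0.0219    0.0342]
  [  0.1281    1.1475    0.1156    0.1378    0.1551    0.1233    0.1412]
  [  0.0378    0.1339    1.1410    0.1599    0.1448    0.0516    0.1034]
  [  0.0596    0.1327    0.0856    1.1079    0.0488    0.1071    0.1602]
  [  0.0381    0.1029    0.1143    0.0527    1.0833    0.0282    0.0710]
  [  0.1045    0.0927    0.1174    0.1536    0.0515    1.0468    0.1371]
  [  0.0239    0.0586    0.0896    0.0786    0.0655    0.0258    1.1000]
Total output x = L · d:
  x_0 = 1.0529·19 + 0.0396·63 + 0.1350·21 + 0.0375·20 + 0.1313·30 + 0.0219·44 + 0.0342·38 = 32.2841
  x_1 = 0.1281·19 + 1.1475·63 + 0.1156·21 + 0.1378·20 + 0.1551·30 + 0.1233·44 + 0.1412·38 = 95.3526
  x_2 = 0.0378·19 + 0.1339·63 + 1.1410·21 + 0.1599·20 + 0.1448·30 + 0.0516·44 + 0.1034·38 = 46.8543
  x_3 = 0.0596·19 + 0.1327·63 + 0.0856·21 + 1.1079·20 + 0.0488·30 + 0.1071·44 + 0.1602·38 = 45.7072
  x_4 = 0.0381·19 + 0.1029·63 + 0.1143·21 + 0.0527·20 + 1.0833·30 + 0.0282·44 + 0.0710·38 = 47.0996
  x_5 = 0.1045·19 + 0.0927·63 + 0.1174·21 + 0.1536·20 + 0.0515·30 + 1.0468·44 + 0.1371·38 = 66.1776
  x_6 = 0.0239·19 + 0.0586·63 + 0.0896·21 + 0.0786·20 + 0.0655·30 + 0.0258·44 + 1.1000·38 = 52.5009

52.5009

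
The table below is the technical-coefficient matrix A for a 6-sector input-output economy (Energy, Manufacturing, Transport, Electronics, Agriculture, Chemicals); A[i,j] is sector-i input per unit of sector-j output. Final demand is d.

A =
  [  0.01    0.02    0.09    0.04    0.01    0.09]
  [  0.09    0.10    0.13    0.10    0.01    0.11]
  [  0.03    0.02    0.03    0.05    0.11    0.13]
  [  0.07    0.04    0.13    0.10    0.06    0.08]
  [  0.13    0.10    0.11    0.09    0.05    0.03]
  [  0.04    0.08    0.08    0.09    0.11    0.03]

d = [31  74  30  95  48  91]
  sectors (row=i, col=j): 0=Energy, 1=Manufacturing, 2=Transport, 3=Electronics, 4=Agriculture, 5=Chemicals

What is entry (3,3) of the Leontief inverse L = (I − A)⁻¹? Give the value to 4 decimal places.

Form M = I − A:
  [  0.99   -0.02   -0.09   -0.04   -0.01   -0.09]
  [ -0.09    0.90   -0.13   -0.10   -0.01   -0.11]
  [ -0.03   -0.02    0.97   -0.05   -0.11   -0.13]
  [ -0.07   -0.04   -0.13    0.90   -0.06   -0.08]
  [ -0.13   -0.10   -0.11   -0.09    0.95   -0.03]
  [ -0.04   -0.08   -0.08   -0.09   -0.11    0.97]
Leontief inverse L = M⁻¹:
  [  1.0345    0.0454    0.1277    0.0752    0.0455    0.1259]
  [  0.1403    1.1513    0.2140    0.1720    0.0711    0.1886]
  [  0.0735    0.0631    1.0920    0.1038    0.1545    0.1737]
  [  0.1174    0.0848    0.2035    1.1634    0.1162    0.1473]
  [  0.1788    0.1467    0.1906    0.1554    1.1002    0.1056]
  [  0.0915    0.1265    0.1535    0.1514    0.1560    1.0916]
Total output x = L · d:
  x_0 = 1.0345·31 + 0.0454·74 + 0.1277·30 + 0.0752·95 + 0.0455·48 + 0.1259·91 = 60.0447
  x_1 = 0.1403·31 + 1.1513·74 + 0.2140·30 + 0.1720·95 + 0.0711·48 + 0.1886·91 = 132.8826
  x_2 = 0.0735·31 + 0.0631·74 + 1.0920·30 + 0.1038·95 + 0.1545·48 + 0.1737·91 = 72.7849
  x_3 = 0.1174·31 + 0.0848·74 + 0.2035·30 + 1.1634·95 + 0.1162·48 + 0.1473·91 = 145.5334
  x_4 = 0.1788·31 + 0.1467·74 + 0.1906·30 + 0.1554·95 + 1.1002·48 + 0.1056·91 = 99.3041
  x_5 = 0.0915·31 + 0.1265·74 + 0.1535·30 + 0.1514·95 + 0.1560·48 + 1.0916·91 = 138.0172

L[3,3] = 1.1634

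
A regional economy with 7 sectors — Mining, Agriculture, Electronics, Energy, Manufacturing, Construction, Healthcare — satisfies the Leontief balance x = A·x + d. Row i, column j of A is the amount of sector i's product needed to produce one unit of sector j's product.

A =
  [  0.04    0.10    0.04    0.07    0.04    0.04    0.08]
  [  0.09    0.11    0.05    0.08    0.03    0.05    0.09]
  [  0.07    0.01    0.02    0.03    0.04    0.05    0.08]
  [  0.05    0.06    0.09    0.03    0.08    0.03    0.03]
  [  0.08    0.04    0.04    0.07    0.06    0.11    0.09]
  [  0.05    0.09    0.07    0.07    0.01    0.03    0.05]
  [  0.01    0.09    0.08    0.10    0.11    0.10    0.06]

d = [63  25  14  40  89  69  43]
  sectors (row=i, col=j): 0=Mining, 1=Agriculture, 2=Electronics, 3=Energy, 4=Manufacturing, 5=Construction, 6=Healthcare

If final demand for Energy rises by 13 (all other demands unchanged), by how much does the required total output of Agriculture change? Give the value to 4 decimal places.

Form M = I − A:
  [  0.96   -0.10   -0.04   -0.07   -0.04   -0.04   -0.08]
  [ -0.09    0.89   -0.05   -0.08   -0.03   -0.05   -0.09]
  [ -0.07   -0.01    0.98   -0.03   -0.04   -0.05   -0.08]
  [ -0.05   -0.06   -0.09    0.97   -0.08   -0.03   -0.03]
  [ -0.08   -0.04   -0.04   -0.07    0.94   -0.11   -0.09]
  [ -0.05   -0.09   -0.07   -0.07   -0.01    0.97   -0.05]
  [ -0.01   -0.09   -0.08   -0.10   -0.11   -0.10    0.94]
Leontief inverse L = M⁻¹:
  [  1.0809    0.1555    0.0828    0.1186    0.0807    0.0831    0.1298]
  [  0.1384    1.1785    0.1012    0.1387    0.0783    0.1004    0.1505]
  [  0.0962    0.0504    1.0513    0.0666    0.0705    0.0827    0.1158]
  [  0.0882    0.1033    0.1230    1.0707    0.1131    0.0691    0.0765]
  [  0.1250    0.1043    0.0906    0.1269    1.1060    0.1597    0.1468]
  [  0.0866    0.1376    0.1063    0.1106    0.0444    1.0652    0.0940]
  [  0.0662    0.1566    0.1350    0.1607    0.1605    0.1569    1.1248]
Total output x = L · d:
  x_0 = 1.0809·63 + 0.1555·25 + 0.0828·14 + 0.1186·40 + 0.0807·89 + 0.0831·69 + 0.1298·43 = 96.3763
  x_1 = 0.1384·63 + 1.1785·25 + 0.1012·14 + 0.1387·40 + 0.0783·89 + 0.1004·69 + 0.1505·43 = 65.5110
  x_2 = 0.0962·63 + 0.0504·25 + 1.0513·14 + 0.0666·40 + 0.0705·89 + 0.0827·69 + 0.1158·43 = 41.6685
  x_3 = 0.0882·63 + 0.1033·25 + 0.1230·14 + 1.0707·40 + 0.1131·89 + 0.0691·69 + 0.0765·43 = 70.8169
  x_4 = 0.1250·63 + 0.1043·25 + 0.0906·14 + 0.1269·40 + 1.1060·89 + 0.1597·69 + 0.1468·43 = 132.5922
  x_5 = 0.0866·63 + 0.1376·25 + 0.1063·14 + 0.1106·40 + 0.0444·89 + 1.0652·69 + 0.0940·43 = 96.2978
  x_6 = 0.0662·63 + 0.1566·25 + 0.1350·14 + 0.1607·40 + 0.1605·89 + 0.1569·69 + 1.1248·43 = 89.8828
Δx_1 = L[1,3] · Δd_3 = 0.1387 · 13 = 1.8034

1.8034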